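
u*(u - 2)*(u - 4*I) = u^3 - 2*u^2 - 4*I*u^2 + 8*I*u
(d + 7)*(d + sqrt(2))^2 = d^3 + 2*sqrt(2)*d^2 + 7*d^2 + 2*d + 14*sqrt(2)*d + 14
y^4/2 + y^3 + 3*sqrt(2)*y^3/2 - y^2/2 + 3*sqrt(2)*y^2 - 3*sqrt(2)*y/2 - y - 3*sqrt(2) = (y/2 + 1)*(y - 1)*(y + 1)*(y + 3*sqrt(2))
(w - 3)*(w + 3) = w^2 - 9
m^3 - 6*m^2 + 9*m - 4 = (m - 4)*(m - 1)^2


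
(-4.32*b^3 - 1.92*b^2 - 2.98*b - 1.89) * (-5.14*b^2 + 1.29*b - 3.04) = 22.2048*b^5 + 4.296*b^4 + 25.9732*b^3 + 11.7072*b^2 + 6.6211*b + 5.7456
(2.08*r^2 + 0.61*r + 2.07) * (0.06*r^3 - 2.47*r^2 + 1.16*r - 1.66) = 0.1248*r^5 - 5.101*r^4 + 1.0303*r^3 - 7.8581*r^2 + 1.3886*r - 3.4362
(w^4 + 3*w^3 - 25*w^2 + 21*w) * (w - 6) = w^5 - 3*w^4 - 43*w^3 + 171*w^2 - 126*w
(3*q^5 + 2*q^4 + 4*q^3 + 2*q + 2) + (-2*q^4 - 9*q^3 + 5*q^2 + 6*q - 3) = 3*q^5 - 5*q^3 + 5*q^2 + 8*q - 1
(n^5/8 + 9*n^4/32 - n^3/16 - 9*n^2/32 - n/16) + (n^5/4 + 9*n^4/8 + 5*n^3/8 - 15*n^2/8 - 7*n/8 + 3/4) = 3*n^5/8 + 45*n^4/32 + 9*n^3/16 - 69*n^2/32 - 15*n/16 + 3/4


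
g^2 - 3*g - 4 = (g - 4)*(g + 1)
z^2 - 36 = (z - 6)*(z + 6)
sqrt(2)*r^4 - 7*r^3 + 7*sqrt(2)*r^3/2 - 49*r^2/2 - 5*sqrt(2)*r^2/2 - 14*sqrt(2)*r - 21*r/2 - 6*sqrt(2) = (r + 3)*(r - 4*sqrt(2))*(r + sqrt(2)/2)*(sqrt(2)*r + sqrt(2)/2)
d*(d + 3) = d^2 + 3*d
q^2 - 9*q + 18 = (q - 6)*(q - 3)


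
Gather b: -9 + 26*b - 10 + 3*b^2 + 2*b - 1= 3*b^2 + 28*b - 20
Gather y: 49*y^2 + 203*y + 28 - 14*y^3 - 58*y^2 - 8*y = -14*y^3 - 9*y^2 + 195*y + 28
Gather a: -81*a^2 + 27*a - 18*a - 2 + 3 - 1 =-81*a^2 + 9*a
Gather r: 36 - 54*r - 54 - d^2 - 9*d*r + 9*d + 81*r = -d^2 + 9*d + r*(27 - 9*d) - 18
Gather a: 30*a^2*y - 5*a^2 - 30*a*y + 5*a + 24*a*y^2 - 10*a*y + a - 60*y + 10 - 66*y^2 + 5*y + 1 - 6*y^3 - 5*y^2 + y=a^2*(30*y - 5) + a*(24*y^2 - 40*y + 6) - 6*y^3 - 71*y^2 - 54*y + 11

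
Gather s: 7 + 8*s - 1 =8*s + 6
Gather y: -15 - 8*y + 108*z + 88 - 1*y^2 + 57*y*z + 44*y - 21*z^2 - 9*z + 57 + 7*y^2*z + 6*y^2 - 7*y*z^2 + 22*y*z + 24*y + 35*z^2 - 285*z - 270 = y^2*(7*z + 5) + y*(-7*z^2 + 79*z + 60) + 14*z^2 - 186*z - 140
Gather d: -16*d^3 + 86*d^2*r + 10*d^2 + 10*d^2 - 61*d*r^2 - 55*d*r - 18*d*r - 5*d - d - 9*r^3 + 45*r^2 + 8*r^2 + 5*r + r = -16*d^3 + d^2*(86*r + 20) + d*(-61*r^2 - 73*r - 6) - 9*r^3 + 53*r^2 + 6*r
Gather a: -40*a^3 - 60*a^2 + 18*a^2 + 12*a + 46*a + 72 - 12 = -40*a^3 - 42*a^2 + 58*a + 60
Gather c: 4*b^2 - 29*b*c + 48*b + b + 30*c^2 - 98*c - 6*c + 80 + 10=4*b^2 + 49*b + 30*c^2 + c*(-29*b - 104) + 90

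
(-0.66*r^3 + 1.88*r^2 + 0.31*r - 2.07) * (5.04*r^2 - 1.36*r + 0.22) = -3.3264*r^5 + 10.3728*r^4 - 1.1396*r^3 - 10.4408*r^2 + 2.8834*r - 0.4554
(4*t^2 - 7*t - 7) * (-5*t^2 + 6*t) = -20*t^4 + 59*t^3 - 7*t^2 - 42*t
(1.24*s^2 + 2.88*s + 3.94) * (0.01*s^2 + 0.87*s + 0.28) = 0.0124*s^4 + 1.1076*s^3 + 2.8922*s^2 + 4.2342*s + 1.1032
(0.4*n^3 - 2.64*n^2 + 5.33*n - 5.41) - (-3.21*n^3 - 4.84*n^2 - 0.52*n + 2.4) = 3.61*n^3 + 2.2*n^2 + 5.85*n - 7.81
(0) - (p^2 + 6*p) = -p^2 - 6*p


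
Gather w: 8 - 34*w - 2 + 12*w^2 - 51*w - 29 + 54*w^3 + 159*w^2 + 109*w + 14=54*w^3 + 171*w^2 + 24*w - 9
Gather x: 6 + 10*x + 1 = 10*x + 7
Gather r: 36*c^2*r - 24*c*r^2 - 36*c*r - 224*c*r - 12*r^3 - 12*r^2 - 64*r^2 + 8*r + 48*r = -12*r^3 + r^2*(-24*c - 76) + r*(36*c^2 - 260*c + 56)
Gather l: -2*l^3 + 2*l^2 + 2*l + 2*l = -2*l^3 + 2*l^2 + 4*l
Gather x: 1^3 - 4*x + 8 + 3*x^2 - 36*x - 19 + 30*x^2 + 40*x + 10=33*x^2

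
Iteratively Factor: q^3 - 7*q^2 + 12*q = (q - 3)*(q^2 - 4*q) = (q - 4)*(q - 3)*(q)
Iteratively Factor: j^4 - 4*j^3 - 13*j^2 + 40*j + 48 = (j + 3)*(j^3 - 7*j^2 + 8*j + 16) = (j - 4)*(j + 3)*(j^2 - 3*j - 4) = (j - 4)^2*(j + 3)*(j + 1)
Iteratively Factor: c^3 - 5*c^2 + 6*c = (c - 3)*(c^2 - 2*c) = (c - 3)*(c - 2)*(c)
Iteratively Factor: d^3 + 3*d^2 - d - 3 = (d - 1)*(d^2 + 4*d + 3) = (d - 1)*(d + 3)*(d + 1)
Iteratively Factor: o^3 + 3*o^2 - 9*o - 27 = (o - 3)*(o^2 + 6*o + 9) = (o - 3)*(o + 3)*(o + 3)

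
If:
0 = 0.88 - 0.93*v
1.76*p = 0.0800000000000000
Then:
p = 0.05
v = 0.95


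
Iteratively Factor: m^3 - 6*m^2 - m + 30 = (m - 5)*(m^2 - m - 6) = (m - 5)*(m + 2)*(m - 3)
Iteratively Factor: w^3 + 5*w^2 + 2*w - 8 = (w + 4)*(w^2 + w - 2) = (w + 2)*(w + 4)*(w - 1)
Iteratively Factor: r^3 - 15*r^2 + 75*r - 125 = (r - 5)*(r^2 - 10*r + 25) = (r - 5)^2*(r - 5)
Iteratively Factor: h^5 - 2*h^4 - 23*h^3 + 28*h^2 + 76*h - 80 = (h - 1)*(h^4 - h^3 - 24*h^2 + 4*h + 80) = (h - 2)*(h - 1)*(h^3 + h^2 - 22*h - 40) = (h - 5)*(h - 2)*(h - 1)*(h^2 + 6*h + 8) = (h - 5)*(h - 2)*(h - 1)*(h + 4)*(h + 2)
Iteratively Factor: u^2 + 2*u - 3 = (u + 3)*(u - 1)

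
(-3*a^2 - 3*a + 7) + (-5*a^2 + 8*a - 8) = -8*a^2 + 5*a - 1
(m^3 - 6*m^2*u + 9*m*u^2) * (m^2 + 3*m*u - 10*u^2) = m^5 - 3*m^4*u - 19*m^3*u^2 + 87*m^2*u^3 - 90*m*u^4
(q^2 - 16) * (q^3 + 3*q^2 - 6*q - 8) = q^5 + 3*q^4 - 22*q^3 - 56*q^2 + 96*q + 128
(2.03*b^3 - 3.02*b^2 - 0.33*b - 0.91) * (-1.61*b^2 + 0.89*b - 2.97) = -3.2683*b^5 + 6.6689*b^4 - 8.1856*b^3 + 10.1408*b^2 + 0.1702*b + 2.7027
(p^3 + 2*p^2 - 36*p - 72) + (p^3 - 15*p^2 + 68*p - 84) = 2*p^3 - 13*p^2 + 32*p - 156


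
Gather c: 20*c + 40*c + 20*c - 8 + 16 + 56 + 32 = 80*c + 96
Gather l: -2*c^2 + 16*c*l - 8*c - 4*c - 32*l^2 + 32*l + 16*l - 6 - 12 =-2*c^2 - 12*c - 32*l^2 + l*(16*c + 48) - 18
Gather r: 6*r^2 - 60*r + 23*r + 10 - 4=6*r^2 - 37*r + 6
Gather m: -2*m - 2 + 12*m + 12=10*m + 10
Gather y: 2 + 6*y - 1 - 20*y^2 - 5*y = -20*y^2 + y + 1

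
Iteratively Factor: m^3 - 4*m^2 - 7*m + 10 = (m - 1)*(m^2 - 3*m - 10) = (m - 5)*(m - 1)*(m + 2)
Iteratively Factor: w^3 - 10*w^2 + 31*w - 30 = (w - 2)*(w^2 - 8*w + 15) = (w - 3)*(w - 2)*(w - 5)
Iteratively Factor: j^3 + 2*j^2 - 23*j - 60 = (j - 5)*(j^2 + 7*j + 12) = (j - 5)*(j + 3)*(j + 4)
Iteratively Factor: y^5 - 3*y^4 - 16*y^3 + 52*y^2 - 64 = (y + 4)*(y^4 - 7*y^3 + 12*y^2 + 4*y - 16) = (y - 2)*(y + 4)*(y^3 - 5*y^2 + 2*y + 8) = (y - 2)^2*(y + 4)*(y^2 - 3*y - 4) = (y - 4)*(y - 2)^2*(y + 4)*(y + 1)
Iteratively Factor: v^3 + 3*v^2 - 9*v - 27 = (v + 3)*(v^2 - 9) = (v - 3)*(v + 3)*(v + 3)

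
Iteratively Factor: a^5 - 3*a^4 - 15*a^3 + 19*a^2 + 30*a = (a + 3)*(a^4 - 6*a^3 + 3*a^2 + 10*a) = (a - 2)*(a + 3)*(a^3 - 4*a^2 - 5*a) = a*(a - 2)*(a + 3)*(a^2 - 4*a - 5) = a*(a - 5)*(a - 2)*(a + 3)*(a + 1)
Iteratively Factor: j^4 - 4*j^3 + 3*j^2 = (j - 3)*(j^3 - j^2) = j*(j - 3)*(j^2 - j) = j*(j - 3)*(j - 1)*(j)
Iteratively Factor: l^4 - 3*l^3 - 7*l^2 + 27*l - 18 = (l - 1)*(l^3 - 2*l^2 - 9*l + 18) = (l - 3)*(l - 1)*(l^2 + l - 6) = (l - 3)*(l - 2)*(l - 1)*(l + 3)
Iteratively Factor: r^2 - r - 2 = (r + 1)*(r - 2)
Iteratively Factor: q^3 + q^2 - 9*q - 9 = (q + 3)*(q^2 - 2*q - 3) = (q - 3)*(q + 3)*(q + 1)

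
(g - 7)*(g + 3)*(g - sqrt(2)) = g^3 - 4*g^2 - sqrt(2)*g^2 - 21*g + 4*sqrt(2)*g + 21*sqrt(2)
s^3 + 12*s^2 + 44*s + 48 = (s + 2)*(s + 4)*(s + 6)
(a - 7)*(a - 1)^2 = a^3 - 9*a^2 + 15*a - 7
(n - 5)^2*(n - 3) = n^3 - 13*n^2 + 55*n - 75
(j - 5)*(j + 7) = j^2 + 2*j - 35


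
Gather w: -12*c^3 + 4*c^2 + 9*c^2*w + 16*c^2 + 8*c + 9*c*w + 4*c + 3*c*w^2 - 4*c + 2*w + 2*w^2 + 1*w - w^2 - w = -12*c^3 + 20*c^2 + 8*c + w^2*(3*c + 1) + w*(9*c^2 + 9*c + 2)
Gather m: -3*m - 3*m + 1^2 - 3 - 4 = -6*m - 6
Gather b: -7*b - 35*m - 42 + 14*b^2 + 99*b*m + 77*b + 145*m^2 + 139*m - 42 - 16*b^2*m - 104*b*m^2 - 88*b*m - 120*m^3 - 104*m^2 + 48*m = b^2*(14 - 16*m) + b*(-104*m^2 + 11*m + 70) - 120*m^3 + 41*m^2 + 152*m - 84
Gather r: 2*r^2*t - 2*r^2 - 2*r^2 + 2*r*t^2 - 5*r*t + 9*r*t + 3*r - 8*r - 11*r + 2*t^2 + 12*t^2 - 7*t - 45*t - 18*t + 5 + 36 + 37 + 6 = r^2*(2*t - 4) + r*(2*t^2 + 4*t - 16) + 14*t^2 - 70*t + 84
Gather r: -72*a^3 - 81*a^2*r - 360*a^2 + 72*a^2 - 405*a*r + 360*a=-72*a^3 - 288*a^2 + 360*a + r*(-81*a^2 - 405*a)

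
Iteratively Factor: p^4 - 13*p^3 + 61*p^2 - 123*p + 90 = (p - 3)*(p^3 - 10*p^2 + 31*p - 30) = (p - 5)*(p - 3)*(p^2 - 5*p + 6) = (p - 5)*(p - 3)^2*(p - 2)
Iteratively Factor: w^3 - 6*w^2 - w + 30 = (w - 3)*(w^2 - 3*w - 10) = (w - 3)*(w + 2)*(w - 5)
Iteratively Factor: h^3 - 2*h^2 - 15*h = (h)*(h^2 - 2*h - 15) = h*(h - 5)*(h + 3)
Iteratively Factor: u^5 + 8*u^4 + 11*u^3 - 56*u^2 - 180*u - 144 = (u + 2)*(u^4 + 6*u^3 - u^2 - 54*u - 72) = (u + 2)*(u + 3)*(u^3 + 3*u^2 - 10*u - 24) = (u - 3)*(u + 2)*(u + 3)*(u^2 + 6*u + 8) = (u - 3)*(u + 2)^2*(u + 3)*(u + 4)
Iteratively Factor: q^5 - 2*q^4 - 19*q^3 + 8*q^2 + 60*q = (q - 5)*(q^4 + 3*q^3 - 4*q^2 - 12*q) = q*(q - 5)*(q^3 + 3*q^2 - 4*q - 12) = q*(q - 5)*(q - 2)*(q^2 + 5*q + 6) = q*(q - 5)*(q - 2)*(q + 2)*(q + 3)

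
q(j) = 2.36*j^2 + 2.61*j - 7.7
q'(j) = 4.72*j + 2.61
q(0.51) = -5.76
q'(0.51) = 5.02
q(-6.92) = 87.25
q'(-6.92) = -30.05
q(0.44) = -6.09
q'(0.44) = 4.69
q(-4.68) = 31.77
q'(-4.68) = -19.48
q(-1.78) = -4.87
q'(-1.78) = -5.79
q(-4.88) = 35.77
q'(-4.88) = -20.42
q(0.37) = -6.41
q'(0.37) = 4.36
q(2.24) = 9.99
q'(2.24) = 13.18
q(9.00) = 206.95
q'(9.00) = 45.09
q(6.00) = 92.92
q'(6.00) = 30.93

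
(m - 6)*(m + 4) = m^2 - 2*m - 24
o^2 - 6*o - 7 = (o - 7)*(o + 1)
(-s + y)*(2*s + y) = -2*s^2 + s*y + y^2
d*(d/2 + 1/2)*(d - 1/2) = d^3/2 + d^2/4 - d/4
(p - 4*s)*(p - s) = p^2 - 5*p*s + 4*s^2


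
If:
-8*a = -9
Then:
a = 9/8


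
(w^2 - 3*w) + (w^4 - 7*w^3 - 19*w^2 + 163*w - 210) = w^4 - 7*w^3 - 18*w^2 + 160*w - 210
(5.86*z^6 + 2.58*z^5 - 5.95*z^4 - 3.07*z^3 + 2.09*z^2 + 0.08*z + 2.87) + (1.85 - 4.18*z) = 5.86*z^6 + 2.58*z^5 - 5.95*z^4 - 3.07*z^3 + 2.09*z^2 - 4.1*z + 4.72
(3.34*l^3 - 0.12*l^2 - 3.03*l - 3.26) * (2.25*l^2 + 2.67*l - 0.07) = 7.515*l^5 + 8.6478*l^4 - 7.3717*l^3 - 15.4167*l^2 - 8.4921*l + 0.2282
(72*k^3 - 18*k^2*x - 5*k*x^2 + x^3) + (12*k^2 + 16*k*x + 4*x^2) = 72*k^3 - 18*k^2*x + 12*k^2 - 5*k*x^2 + 16*k*x + x^3 + 4*x^2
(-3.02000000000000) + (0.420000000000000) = -2.60000000000000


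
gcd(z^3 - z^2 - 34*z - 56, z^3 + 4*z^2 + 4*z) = z + 2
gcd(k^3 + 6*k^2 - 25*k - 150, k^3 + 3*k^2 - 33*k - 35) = k - 5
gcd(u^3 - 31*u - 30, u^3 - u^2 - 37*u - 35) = u^2 + 6*u + 5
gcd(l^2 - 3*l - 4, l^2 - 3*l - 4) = l^2 - 3*l - 4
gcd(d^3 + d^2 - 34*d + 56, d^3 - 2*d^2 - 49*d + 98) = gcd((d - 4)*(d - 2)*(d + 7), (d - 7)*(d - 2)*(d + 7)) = d^2 + 5*d - 14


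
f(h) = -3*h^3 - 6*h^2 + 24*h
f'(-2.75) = -11.06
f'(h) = -9*h^2 - 12*h + 24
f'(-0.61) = 27.97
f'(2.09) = -40.39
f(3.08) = -70.65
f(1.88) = 3.98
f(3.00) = -63.00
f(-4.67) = 62.61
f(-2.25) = -50.20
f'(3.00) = -93.00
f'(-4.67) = -116.24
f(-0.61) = -16.19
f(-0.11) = -2.71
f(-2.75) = -48.98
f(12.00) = -5760.00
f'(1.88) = -30.37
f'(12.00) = -1416.00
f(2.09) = -3.44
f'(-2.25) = 5.44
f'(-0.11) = 25.21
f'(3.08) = -98.34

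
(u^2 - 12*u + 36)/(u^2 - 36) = (u - 6)/(u + 6)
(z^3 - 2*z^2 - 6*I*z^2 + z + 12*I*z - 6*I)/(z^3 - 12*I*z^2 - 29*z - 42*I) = (z^2 - 2*z + 1)/(z^2 - 6*I*z + 7)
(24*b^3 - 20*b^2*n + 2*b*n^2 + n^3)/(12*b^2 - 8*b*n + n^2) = (12*b^2 - 4*b*n - n^2)/(6*b - n)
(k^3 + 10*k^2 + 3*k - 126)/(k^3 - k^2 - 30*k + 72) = (k + 7)/(k - 4)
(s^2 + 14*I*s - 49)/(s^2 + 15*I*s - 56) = (s + 7*I)/(s + 8*I)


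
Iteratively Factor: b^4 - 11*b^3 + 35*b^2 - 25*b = (b - 1)*(b^3 - 10*b^2 + 25*b) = b*(b - 1)*(b^2 - 10*b + 25) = b*(b - 5)*(b - 1)*(b - 5)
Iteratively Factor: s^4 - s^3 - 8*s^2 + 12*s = (s - 2)*(s^3 + s^2 - 6*s) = (s - 2)*(s + 3)*(s^2 - 2*s) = (s - 2)^2*(s + 3)*(s)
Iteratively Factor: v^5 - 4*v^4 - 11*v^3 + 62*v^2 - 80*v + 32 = (v - 4)*(v^4 - 11*v^2 + 18*v - 8) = (v - 4)*(v - 1)*(v^3 + v^2 - 10*v + 8) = (v - 4)*(v - 1)^2*(v^2 + 2*v - 8) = (v - 4)*(v - 1)^2*(v + 4)*(v - 2)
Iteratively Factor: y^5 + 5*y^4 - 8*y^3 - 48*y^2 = (y + 4)*(y^4 + y^3 - 12*y^2) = y*(y + 4)*(y^3 + y^2 - 12*y) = y^2*(y + 4)*(y^2 + y - 12) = y^2*(y - 3)*(y + 4)*(y + 4)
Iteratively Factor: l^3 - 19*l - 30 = (l - 5)*(l^2 + 5*l + 6) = (l - 5)*(l + 3)*(l + 2)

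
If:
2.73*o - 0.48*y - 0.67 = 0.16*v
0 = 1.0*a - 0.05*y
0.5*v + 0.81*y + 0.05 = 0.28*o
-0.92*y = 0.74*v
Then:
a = 0.01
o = 0.26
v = -0.15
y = 0.12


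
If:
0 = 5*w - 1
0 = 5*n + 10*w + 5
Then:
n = -7/5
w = 1/5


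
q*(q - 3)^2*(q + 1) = q^4 - 5*q^3 + 3*q^2 + 9*q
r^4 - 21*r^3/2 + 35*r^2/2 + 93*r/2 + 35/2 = (r - 7)*(r - 5)*(r + 1/2)*(r + 1)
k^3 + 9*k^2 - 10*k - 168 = (k - 4)*(k + 6)*(k + 7)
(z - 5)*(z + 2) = z^2 - 3*z - 10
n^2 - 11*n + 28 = (n - 7)*(n - 4)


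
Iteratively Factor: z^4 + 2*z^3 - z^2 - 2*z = (z + 1)*(z^3 + z^2 - 2*z) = z*(z + 1)*(z^2 + z - 2) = z*(z + 1)*(z + 2)*(z - 1)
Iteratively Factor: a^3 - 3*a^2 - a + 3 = (a - 3)*(a^2 - 1) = (a - 3)*(a - 1)*(a + 1)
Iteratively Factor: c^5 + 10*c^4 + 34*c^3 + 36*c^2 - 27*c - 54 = (c + 2)*(c^4 + 8*c^3 + 18*c^2 - 27) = (c + 2)*(c + 3)*(c^3 + 5*c^2 + 3*c - 9) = (c + 2)*(c + 3)^2*(c^2 + 2*c - 3) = (c - 1)*(c + 2)*(c + 3)^2*(c + 3)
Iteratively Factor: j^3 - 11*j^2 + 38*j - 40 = (j - 5)*(j^2 - 6*j + 8) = (j - 5)*(j - 2)*(j - 4)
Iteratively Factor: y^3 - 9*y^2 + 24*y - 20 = (y - 2)*(y^2 - 7*y + 10) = (y - 5)*(y - 2)*(y - 2)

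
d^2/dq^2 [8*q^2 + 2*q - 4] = 16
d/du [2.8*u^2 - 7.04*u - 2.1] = 5.6*u - 7.04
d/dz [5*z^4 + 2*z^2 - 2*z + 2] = 20*z^3 + 4*z - 2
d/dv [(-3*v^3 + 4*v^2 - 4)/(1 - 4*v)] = (24*v^3 - 25*v^2 + 8*v - 16)/(16*v^2 - 8*v + 1)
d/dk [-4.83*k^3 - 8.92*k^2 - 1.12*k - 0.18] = -14.49*k^2 - 17.84*k - 1.12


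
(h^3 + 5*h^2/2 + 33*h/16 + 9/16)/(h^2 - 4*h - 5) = (16*h^2 + 24*h + 9)/(16*(h - 5))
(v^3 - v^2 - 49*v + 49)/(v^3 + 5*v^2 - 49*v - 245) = (v - 1)/(v + 5)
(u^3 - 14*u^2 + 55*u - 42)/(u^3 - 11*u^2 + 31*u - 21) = (u - 6)/(u - 3)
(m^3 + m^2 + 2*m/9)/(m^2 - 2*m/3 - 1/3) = m*(3*m + 2)/(3*(m - 1))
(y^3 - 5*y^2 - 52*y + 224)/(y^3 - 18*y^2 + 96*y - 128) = (y^2 + 3*y - 28)/(y^2 - 10*y + 16)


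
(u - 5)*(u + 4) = u^2 - u - 20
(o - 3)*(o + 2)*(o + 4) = o^3 + 3*o^2 - 10*o - 24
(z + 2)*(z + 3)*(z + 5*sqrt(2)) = z^3 + 5*z^2 + 5*sqrt(2)*z^2 + 6*z + 25*sqrt(2)*z + 30*sqrt(2)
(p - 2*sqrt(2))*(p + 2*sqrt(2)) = p^2 - 8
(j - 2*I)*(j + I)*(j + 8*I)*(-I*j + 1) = -I*j^4 + 8*j^3 - 3*I*j^2 + 26*j + 16*I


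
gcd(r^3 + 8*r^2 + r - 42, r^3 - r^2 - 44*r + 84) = r^2 + 5*r - 14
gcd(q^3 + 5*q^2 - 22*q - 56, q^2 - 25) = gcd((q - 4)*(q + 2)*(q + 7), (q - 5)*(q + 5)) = 1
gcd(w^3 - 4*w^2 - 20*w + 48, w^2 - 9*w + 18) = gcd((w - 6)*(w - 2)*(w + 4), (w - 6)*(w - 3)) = w - 6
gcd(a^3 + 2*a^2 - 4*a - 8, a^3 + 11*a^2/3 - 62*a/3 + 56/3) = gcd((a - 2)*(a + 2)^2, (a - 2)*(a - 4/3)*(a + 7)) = a - 2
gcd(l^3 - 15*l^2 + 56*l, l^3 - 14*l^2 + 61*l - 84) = l - 7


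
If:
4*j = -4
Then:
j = -1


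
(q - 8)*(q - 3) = q^2 - 11*q + 24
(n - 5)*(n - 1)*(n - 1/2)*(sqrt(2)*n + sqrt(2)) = sqrt(2)*n^4 - 11*sqrt(2)*n^3/2 + 3*sqrt(2)*n^2/2 + 11*sqrt(2)*n/2 - 5*sqrt(2)/2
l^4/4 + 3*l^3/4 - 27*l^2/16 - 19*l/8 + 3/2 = (l/4 + 1)*(l - 2)*(l - 1/2)*(l + 3/2)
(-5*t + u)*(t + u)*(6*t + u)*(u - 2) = -30*t^3*u + 60*t^3 - 29*t^2*u^2 + 58*t^2*u + 2*t*u^3 - 4*t*u^2 + u^4 - 2*u^3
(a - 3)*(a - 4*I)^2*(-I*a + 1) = -I*a^4 - 7*a^3 + 3*I*a^3 + 21*a^2 + 8*I*a^2 - 16*a - 24*I*a + 48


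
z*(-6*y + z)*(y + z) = -6*y^2*z - 5*y*z^2 + z^3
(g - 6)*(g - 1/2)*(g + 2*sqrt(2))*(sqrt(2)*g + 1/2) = sqrt(2)*g^4 - 13*sqrt(2)*g^3/2 + 9*g^3/2 - 117*g^2/4 + 4*sqrt(2)*g^2 - 13*sqrt(2)*g/2 + 27*g/2 + 3*sqrt(2)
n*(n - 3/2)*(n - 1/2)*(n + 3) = n^4 + n^3 - 21*n^2/4 + 9*n/4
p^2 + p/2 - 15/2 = (p - 5/2)*(p + 3)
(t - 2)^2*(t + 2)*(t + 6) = t^4 + 4*t^3 - 16*t^2 - 16*t + 48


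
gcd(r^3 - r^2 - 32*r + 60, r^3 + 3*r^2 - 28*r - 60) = r^2 + r - 30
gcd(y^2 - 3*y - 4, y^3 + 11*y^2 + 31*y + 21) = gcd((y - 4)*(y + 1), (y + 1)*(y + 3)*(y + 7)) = y + 1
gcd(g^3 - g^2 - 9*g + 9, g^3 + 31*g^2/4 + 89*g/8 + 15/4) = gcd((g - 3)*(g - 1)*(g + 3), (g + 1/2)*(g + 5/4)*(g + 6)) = 1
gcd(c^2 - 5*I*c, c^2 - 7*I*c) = c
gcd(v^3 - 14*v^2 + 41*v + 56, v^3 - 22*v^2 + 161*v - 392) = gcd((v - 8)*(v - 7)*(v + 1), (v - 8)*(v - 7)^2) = v^2 - 15*v + 56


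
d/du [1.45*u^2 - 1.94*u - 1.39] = 2.9*u - 1.94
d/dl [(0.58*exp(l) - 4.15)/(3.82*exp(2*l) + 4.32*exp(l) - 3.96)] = (-2.2156*exp(2*l) + 31.706*exp(l) + 15.6312)*exp(l)/(14.5924*exp(4*l) + 33.0048*exp(3*l) - 11.592*exp(2*l) - 34.2144*exp(l) + 15.6816)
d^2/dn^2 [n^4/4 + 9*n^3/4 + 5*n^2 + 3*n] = 3*n^2 + 27*n/2 + 10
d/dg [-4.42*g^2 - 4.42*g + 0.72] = -8.84*g - 4.42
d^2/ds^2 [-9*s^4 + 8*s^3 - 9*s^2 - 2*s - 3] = -108*s^2 + 48*s - 18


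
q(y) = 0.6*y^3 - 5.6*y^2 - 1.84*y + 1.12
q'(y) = 1.8*y^2 - 11.2*y - 1.84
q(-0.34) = 1.07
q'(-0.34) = 2.18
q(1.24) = -8.63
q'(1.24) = -12.96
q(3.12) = -40.91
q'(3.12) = -19.26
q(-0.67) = -0.34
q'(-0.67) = 6.47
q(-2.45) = -36.81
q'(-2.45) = 36.40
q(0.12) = 0.82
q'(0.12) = -3.16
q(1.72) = -15.56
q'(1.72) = -15.78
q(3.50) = -48.20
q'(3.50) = -18.99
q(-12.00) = -1820.00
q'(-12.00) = 391.76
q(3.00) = -38.60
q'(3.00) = -19.24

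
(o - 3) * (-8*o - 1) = -8*o^2 + 23*o + 3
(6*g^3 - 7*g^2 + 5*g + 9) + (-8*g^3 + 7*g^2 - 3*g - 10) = -2*g^3 + 2*g - 1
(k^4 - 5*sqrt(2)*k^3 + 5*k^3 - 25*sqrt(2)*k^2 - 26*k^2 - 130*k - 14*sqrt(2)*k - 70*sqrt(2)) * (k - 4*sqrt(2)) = k^5 - 9*sqrt(2)*k^4 + 5*k^4 - 45*sqrt(2)*k^3 + 14*k^3 + 70*k^2 + 90*sqrt(2)*k^2 + 112*k + 450*sqrt(2)*k + 560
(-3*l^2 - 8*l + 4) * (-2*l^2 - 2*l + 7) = 6*l^4 + 22*l^3 - 13*l^2 - 64*l + 28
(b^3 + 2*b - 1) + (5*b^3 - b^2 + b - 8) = 6*b^3 - b^2 + 3*b - 9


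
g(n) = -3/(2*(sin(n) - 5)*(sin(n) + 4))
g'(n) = 3*cos(n)/(2*(sin(n) - 5)*(sin(n) + 4)^2) + 3*cos(n)/(2*(sin(n) - 5)^2*(sin(n) + 4))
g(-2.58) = 0.08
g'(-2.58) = 0.01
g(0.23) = 0.07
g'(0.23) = -0.00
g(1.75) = 0.07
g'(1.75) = -0.00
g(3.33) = 0.08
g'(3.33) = 0.01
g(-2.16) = 0.08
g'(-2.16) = 0.01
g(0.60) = 0.07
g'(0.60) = 0.00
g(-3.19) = 0.07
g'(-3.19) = 0.00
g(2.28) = 0.07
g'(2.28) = -0.00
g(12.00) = 0.08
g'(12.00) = -0.00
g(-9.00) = 0.08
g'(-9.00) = 0.01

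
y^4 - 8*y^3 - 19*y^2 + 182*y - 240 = (y - 8)*(y - 3)*(y - 2)*(y + 5)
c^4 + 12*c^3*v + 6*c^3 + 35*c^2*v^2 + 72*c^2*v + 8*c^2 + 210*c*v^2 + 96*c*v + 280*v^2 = (c + 2)*(c + 4)*(c + 5*v)*(c + 7*v)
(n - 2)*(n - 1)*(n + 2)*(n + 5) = n^4 + 4*n^3 - 9*n^2 - 16*n + 20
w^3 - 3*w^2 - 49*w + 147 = (w - 7)*(w - 3)*(w + 7)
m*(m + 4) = m^2 + 4*m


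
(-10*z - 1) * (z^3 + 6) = -10*z^4 - z^3 - 60*z - 6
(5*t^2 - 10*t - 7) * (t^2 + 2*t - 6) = 5*t^4 - 57*t^2 + 46*t + 42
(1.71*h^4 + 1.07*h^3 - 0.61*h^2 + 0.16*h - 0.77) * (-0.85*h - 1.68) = -1.4535*h^5 - 3.7823*h^4 - 1.2791*h^3 + 0.8888*h^2 + 0.3857*h + 1.2936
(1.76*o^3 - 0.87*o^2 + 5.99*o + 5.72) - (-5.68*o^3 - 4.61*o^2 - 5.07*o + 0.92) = 7.44*o^3 + 3.74*o^2 + 11.06*o + 4.8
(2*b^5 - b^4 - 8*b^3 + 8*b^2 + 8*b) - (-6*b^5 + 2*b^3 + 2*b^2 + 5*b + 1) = 8*b^5 - b^4 - 10*b^3 + 6*b^2 + 3*b - 1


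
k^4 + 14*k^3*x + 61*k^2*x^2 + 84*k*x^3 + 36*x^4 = (k + x)^2*(k + 6*x)^2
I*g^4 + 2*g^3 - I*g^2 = g^2*(g - I)*(I*g + 1)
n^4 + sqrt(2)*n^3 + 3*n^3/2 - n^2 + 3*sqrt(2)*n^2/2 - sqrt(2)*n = n*(n - 1/2)*(n + 2)*(n + sqrt(2))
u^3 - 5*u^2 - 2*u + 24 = (u - 4)*(u - 3)*(u + 2)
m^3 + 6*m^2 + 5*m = m*(m + 1)*(m + 5)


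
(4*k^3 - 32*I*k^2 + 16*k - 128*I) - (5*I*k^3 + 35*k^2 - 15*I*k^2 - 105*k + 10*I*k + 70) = 4*k^3 - 5*I*k^3 - 35*k^2 - 17*I*k^2 + 121*k - 10*I*k - 70 - 128*I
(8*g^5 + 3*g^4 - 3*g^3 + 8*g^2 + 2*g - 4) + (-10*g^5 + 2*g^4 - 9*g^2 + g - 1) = -2*g^5 + 5*g^4 - 3*g^3 - g^2 + 3*g - 5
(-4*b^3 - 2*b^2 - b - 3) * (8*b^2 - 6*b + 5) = -32*b^5 + 8*b^4 - 16*b^3 - 28*b^2 + 13*b - 15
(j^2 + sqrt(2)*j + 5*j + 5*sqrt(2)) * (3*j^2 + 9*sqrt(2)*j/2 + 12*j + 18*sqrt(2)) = 3*j^4 + 15*sqrt(2)*j^3/2 + 27*j^3 + 69*j^2 + 135*sqrt(2)*j^2/2 + 81*j + 150*sqrt(2)*j + 180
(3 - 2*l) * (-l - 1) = 2*l^2 - l - 3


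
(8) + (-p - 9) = -p - 1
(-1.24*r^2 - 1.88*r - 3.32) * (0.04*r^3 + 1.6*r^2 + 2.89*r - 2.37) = -0.0496*r^5 - 2.0592*r^4 - 6.7244*r^3 - 7.8064*r^2 - 5.1392*r + 7.8684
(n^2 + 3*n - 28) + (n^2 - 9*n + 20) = 2*n^2 - 6*n - 8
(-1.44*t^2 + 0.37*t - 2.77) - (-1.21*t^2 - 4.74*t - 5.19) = -0.23*t^2 + 5.11*t + 2.42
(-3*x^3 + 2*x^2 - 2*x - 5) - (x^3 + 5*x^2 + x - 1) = -4*x^3 - 3*x^2 - 3*x - 4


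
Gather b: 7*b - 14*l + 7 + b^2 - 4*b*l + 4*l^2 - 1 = b^2 + b*(7 - 4*l) + 4*l^2 - 14*l + 6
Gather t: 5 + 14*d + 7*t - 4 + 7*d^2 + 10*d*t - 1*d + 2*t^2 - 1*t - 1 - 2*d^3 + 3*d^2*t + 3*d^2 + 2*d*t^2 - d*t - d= -2*d^3 + 10*d^2 + 12*d + t^2*(2*d + 2) + t*(3*d^2 + 9*d + 6)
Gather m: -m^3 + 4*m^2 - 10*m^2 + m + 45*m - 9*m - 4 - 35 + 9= -m^3 - 6*m^2 + 37*m - 30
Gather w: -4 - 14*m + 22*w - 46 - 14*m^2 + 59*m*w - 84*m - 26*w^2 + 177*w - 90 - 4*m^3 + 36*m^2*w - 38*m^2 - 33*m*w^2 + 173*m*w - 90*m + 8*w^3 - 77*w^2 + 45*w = -4*m^3 - 52*m^2 - 188*m + 8*w^3 + w^2*(-33*m - 103) + w*(36*m^2 + 232*m + 244) - 140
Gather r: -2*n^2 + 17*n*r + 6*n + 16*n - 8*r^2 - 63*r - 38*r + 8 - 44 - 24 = -2*n^2 + 22*n - 8*r^2 + r*(17*n - 101) - 60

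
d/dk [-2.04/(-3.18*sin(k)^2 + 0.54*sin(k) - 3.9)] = (1.1016 - 12.9744*sin(k))*cos(k)/(3.18*sin(k)^2 - 0.54*sin(k) + 3.9)^2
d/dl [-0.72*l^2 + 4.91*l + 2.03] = 4.91 - 1.44*l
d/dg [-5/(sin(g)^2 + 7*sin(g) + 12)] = 5*(2*sin(g) + 7)*cos(g)/(sin(g)^2 + 7*sin(g) + 12)^2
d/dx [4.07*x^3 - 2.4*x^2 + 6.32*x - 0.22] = 12.21*x^2 - 4.8*x + 6.32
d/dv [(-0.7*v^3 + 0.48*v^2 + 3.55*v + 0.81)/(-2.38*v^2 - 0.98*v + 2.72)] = (1.666*v^4 + 1.372*v^3 + 2.2666*v^2 + 6.4668*v + 10.4498)/(5.6644*v^4 + 4.6648*v^3 - 11.9868*v^2 - 5.3312*v + 7.3984)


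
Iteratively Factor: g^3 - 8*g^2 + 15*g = (g - 5)*(g^2 - 3*g) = g*(g - 5)*(g - 3)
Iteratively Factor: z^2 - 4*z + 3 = (z - 1)*(z - 3)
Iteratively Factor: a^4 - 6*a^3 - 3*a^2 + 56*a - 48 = (a - 4)*(a^3 - 2*a^2 - 11*a + 12) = (a - 4)*(a + 3)*(a^2 - 5*a + 4) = (a - 4)^2*(a + 3)*(a - 1)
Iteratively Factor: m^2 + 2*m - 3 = (m + 3)*(m - 1)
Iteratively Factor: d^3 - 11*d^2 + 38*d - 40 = (d - 2)*(d^2 - 9*d + 20) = (d - 4)*(d - 2)*(d - 5)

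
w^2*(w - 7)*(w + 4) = w^4 - 3*w^3 - 28*w^2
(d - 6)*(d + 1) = d^2 - 5*d - 6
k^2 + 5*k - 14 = (k - 2)*(k + 7)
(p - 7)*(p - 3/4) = p^2 - 31*p/4 + 21/4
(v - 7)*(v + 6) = v^2 - v - 42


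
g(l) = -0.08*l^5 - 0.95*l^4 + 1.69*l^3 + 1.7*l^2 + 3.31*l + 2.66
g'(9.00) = -4950.02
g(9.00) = -9554.71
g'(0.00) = 3.31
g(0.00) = 2.66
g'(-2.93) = 102.98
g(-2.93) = -87.69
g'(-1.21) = 12.49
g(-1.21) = -3.68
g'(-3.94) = 204.65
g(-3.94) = -240.33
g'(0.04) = 3.45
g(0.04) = 2.80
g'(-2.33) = 59.19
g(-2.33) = -39.71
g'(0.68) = 6.69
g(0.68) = 6.01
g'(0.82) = 7.23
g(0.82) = 6.99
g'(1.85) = -1.79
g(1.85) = 12.44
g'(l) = -0.4*l^4 - 3.8*l^3 + 5.07*l^2 + 3.4*l + 3.31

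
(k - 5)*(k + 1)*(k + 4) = k^3 - 21*k - 20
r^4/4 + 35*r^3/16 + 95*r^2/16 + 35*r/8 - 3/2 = (r/4 + 1)*(r - 1/4)*(r + 2)*(r + 3)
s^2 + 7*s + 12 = (s + 3)*(s + 4)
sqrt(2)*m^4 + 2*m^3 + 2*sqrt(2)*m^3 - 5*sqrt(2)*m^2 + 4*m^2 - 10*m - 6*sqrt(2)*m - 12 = (m - 2)*(m + 3)*(m + sqrt(2))*(sqrt(2)*m + sqrt(2))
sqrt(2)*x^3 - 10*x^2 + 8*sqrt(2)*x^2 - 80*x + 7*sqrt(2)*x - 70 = (x + 7)*(x - 5*sqrt(2))*(sqrt(2)*x + sqrt(2))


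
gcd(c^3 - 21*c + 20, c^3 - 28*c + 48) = c - 4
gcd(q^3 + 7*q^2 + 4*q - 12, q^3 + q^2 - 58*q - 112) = q + 2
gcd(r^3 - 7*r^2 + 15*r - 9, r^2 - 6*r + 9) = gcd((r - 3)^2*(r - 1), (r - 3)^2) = r^2 - 6*r + 9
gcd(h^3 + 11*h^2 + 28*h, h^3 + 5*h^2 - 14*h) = h^2 + 7*h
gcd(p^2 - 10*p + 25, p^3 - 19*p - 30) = p - 5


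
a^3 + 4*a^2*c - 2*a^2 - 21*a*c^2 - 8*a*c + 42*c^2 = (a - 2)*(a - 3*c)*(a + 7*c)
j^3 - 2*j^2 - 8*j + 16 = (j - 2)*(j - 2*sqrt(2))*(j + 2*sqrt(2))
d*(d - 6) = d^2 - 6*d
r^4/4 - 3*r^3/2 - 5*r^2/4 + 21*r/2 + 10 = (r/4 + 1/2)*(r - 5)*(r - 4)*(r + 1)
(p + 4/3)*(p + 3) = p^2 + 13*p/3 + 4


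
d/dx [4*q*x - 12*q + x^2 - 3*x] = 4*q + 2*x - 3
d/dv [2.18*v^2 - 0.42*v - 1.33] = 4.36*v - 0.42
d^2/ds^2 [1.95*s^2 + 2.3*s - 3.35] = 3.90000000000000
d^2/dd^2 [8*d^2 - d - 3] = 16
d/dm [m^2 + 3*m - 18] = 2*m + 3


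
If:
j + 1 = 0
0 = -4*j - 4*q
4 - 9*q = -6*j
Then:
No Solution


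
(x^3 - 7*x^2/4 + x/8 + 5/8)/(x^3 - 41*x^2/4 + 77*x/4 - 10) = (x + 1/2)/(x - 8)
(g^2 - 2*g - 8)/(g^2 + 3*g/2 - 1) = 2*(g - 4)/(2*g - 1)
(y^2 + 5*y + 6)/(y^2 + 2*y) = (y + 3)/y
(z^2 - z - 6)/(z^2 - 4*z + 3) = (z + 2)/(z - 1)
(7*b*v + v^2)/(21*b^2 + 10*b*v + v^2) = v/(3*b + v)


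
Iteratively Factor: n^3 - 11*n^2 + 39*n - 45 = (n - 3)*(n^2 - 8*n + 15) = (n - 5)*(n - 3)*(n - 3)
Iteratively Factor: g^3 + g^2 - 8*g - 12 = (g + 2)*(g^2 - g - 6) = (g - 3)*(g + 2)*(g + 2)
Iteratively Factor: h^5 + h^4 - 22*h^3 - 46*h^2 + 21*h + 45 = (h + 1)*(h^4 - 22*h^2 - 24*h + 45) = (h + 1)*(h + 3)*(h^3 - 3*h^2 - 13*h + 15) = (h - 1)*(h + 1)*(h + 3)*(h^2 - 2*h - 15) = (h - 5)*(h - 1)*(h + 1)*(h + 3)*(h + 3)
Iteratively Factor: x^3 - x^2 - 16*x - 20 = (x - 5)*(x^2 + 4*x + 4) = (x - 5)*(x + 2)*(x + 2)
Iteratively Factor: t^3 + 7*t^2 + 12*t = (t + 4)*(t^2 + 3*t) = (t + 3)*(t + 4)*(t)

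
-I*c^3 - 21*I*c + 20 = (c - 5*I)*(c + 4*I)*(-I*c + 1)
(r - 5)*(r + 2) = r^2 - 3*r - 10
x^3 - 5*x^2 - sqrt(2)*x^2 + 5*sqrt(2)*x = x*(x - 5)*(x - sqrt(2))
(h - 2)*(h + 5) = h^2 + 3*h - 10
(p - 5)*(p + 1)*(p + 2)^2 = p^4 - 17*p^2 - 36*p - 20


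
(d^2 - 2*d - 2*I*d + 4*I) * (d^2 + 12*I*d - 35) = d^4 - 2*d^3 + 10*I*d^3 - 11*d^2 - 20*I*d^2 + 22*d + 70*I*d - 140*I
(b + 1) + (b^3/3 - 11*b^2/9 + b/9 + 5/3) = b^3/3 - 11*b^2/9 + 10*b/9 + 8/3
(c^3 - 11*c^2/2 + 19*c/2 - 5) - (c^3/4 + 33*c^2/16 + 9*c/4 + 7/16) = 3*c^3/4 - 121*c^2/16 + 29*c/4 - 87/16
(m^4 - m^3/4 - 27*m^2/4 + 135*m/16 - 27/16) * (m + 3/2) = m^5 + 5*m^4/4 - 57*m^3/8 - 27*m^2/16 + 351*m/32 - 81/32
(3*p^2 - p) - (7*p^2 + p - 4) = -4*p^2 - 2*p + 4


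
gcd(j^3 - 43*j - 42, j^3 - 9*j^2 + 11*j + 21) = j^2 - 6*j - 7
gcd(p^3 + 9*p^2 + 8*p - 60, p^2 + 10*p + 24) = p + 6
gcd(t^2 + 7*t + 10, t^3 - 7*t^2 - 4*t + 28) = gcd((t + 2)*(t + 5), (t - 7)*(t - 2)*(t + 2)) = t + 2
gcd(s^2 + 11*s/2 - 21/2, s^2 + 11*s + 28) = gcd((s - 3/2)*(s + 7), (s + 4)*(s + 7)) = s + 7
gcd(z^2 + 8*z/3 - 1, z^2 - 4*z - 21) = z + 3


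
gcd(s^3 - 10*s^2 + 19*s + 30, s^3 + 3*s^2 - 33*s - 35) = s^2 - 4*s - 5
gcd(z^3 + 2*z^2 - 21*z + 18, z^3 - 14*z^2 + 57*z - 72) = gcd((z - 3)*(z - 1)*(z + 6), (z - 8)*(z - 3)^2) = z - 3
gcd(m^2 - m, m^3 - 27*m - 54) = 1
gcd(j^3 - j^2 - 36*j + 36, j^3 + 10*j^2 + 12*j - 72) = j + 6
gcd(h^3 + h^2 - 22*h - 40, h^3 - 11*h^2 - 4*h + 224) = h + 4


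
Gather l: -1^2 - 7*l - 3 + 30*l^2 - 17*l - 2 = 30*l^2 - 24*l - 6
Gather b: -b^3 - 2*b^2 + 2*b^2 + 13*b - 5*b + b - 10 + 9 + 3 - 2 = -b^3 + 9*b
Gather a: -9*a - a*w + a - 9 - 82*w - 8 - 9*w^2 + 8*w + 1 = a*(-w - 8) - 9*w^2 - 74*w - 16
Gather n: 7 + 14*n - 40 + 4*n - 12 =18*n - 45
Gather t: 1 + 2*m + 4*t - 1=2*m + 4*t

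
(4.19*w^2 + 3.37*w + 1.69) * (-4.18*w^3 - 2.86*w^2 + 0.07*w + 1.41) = -17.5142*w^5 - 26.07*w^4 - 16.4091*w^3 + 1.3104*w^2 + 4.87*w + 2.3829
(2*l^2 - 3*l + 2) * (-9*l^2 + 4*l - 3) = -18*l^4 + 35*l^3 - 36*l^2 + 17*l - 6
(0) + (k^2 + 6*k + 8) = k^2 + 6*k + 8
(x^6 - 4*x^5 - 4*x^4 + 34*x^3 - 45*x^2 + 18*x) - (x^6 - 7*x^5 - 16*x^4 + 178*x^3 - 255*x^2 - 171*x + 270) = 3*x^5 + 12*x^4 - 144*x^3 + 210*x^2 + 189*x - 270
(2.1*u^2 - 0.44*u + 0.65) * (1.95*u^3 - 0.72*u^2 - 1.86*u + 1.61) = 4.095*u^5 - 2.37*u^4 - 2.3217*u^3 + 3.7314*u^2 - 1.9174*u + 1.0465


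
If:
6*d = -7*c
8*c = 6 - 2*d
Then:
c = 18/17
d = -21/17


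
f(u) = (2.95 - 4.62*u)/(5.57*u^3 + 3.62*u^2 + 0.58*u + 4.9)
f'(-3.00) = -0.12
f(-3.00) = -0.15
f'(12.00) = 0.00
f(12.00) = -0.01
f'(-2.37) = -0.33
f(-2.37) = -0.28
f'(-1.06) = -33.72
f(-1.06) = 4.57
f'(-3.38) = -0.08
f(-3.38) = -0.11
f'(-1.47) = -6.69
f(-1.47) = -1.67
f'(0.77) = -0.36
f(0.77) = -0.06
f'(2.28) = 0.04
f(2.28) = -0.08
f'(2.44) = 0.04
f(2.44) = -0.08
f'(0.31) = -1.04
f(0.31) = 0.27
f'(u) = (2.95 - 4.62*u)*(-16.71*u^2 - 7.24*u - 0.58)/(5.57*u^3 + 3.62*u^2 + 0.58*u + 4.9)^2 - 4.62/(5.57*u^3 + 3.62*u^2 + 0.58*u + 4.9)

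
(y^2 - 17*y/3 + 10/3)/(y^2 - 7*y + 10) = (y - 2/3)/(y - 2)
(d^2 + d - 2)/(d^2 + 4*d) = (d^2 + d - 2)/(d*(d + 4))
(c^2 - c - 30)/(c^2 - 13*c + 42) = (c + 5)/(c - 7)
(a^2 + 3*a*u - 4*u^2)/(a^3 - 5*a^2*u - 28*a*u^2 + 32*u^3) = 1/(a - 8*u)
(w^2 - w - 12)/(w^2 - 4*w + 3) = (w^2 - w - 12)/(w^2 - 4*w + 3)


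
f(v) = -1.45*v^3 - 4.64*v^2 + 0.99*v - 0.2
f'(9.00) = -434.88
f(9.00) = -1424.18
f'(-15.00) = -838.56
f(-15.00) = 3834.70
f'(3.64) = -90.42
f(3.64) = -128.01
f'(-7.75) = -188.36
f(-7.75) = 388.39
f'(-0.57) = 4.87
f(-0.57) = -2.00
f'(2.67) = -54.80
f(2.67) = -58.23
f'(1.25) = -17.41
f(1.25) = -9.04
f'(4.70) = -138.72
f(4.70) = -248.59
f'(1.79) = -29.56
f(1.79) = -21.61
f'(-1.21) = 5.85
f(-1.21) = -5.62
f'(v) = -4.35*v^2 - 9.28*v + 0.99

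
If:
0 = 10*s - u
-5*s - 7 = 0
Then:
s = -7/5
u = -14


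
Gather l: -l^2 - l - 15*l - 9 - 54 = -l^2 - 16*l - 63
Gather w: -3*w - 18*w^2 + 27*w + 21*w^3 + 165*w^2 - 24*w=21*w^3 + 147*w^2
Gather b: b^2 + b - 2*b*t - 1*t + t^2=b^2 + b*(1 - 2*t) + t^2 - t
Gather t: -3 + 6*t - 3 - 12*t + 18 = 12 - 6*t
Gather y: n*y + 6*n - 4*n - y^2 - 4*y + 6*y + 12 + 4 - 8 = 2*n - y^2 + y*(n + 2) + 8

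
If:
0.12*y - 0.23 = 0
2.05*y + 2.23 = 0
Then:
No Solution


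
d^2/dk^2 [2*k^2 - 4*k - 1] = 4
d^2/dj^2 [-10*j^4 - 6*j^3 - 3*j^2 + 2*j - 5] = -120*j^2 - 36*j - 6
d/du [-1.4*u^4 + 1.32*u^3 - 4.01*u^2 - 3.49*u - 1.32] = -5.6*u^3 + 3.96*u^2 - 8.02*u - 3.49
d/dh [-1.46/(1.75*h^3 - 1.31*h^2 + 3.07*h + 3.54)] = (7.665*h^2 - 3.8252*h + 4.4822)/(1.75*h^3 - 1.31*h^2 + 3.07*h + 3.54)^2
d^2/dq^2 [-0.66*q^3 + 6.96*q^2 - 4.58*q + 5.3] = 13.92 - 3.96*q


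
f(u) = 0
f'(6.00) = 0.00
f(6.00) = 0.00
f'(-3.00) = 0.00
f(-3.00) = 0.00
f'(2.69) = 0.00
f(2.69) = 0.00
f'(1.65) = 0.00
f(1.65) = 0.00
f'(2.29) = 0.00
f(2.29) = 0.00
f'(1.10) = 0.00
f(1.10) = 0.00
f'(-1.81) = 0.00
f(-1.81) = 0.00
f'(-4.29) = 0.00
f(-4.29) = 0.00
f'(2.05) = 0.00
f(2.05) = 0.00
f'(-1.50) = 0.00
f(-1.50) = 0.00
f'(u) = 0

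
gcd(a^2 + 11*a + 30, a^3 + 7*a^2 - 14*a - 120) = a^2 + 11*a + 30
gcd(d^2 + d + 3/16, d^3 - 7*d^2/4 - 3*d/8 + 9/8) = d + 3/4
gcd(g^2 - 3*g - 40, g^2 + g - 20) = g + 5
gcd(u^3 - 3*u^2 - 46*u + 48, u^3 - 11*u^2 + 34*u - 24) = u - 1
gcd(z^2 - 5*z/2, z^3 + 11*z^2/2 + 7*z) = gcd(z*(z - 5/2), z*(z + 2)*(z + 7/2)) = z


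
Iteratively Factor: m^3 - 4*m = (m - 2)*(m^2 + 2*m) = (m - 2)*(m + 2)*(m)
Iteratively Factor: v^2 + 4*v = (v)*(v + 4)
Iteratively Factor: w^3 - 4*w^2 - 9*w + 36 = (w - 3)*(w^2 - w - 12) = (w - 4)*(w - 3)*(w + 3)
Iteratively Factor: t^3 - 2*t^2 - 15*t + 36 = (t - 3)*(t^2 + t - 12) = (t - 3)*(t + 4)*(t - 3)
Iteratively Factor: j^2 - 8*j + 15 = (j - 3)*(j - 5)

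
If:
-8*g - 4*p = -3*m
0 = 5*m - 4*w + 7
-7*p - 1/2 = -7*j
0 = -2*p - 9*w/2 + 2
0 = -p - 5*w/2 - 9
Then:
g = -2321/40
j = 1275/14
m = -167/5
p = 91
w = -40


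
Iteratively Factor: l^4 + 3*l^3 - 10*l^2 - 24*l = (l + 2)*(l^3 + l^2 - 12*l) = l*(l + 2)*(l^2 + l - 12) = l*(l + 2)*(l + 4)*(l - 3)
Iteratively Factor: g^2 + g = (g + 1)*(g)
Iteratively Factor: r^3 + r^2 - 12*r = (r)*(r^2 + r - 12) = r*(r - 3)*(r + 4)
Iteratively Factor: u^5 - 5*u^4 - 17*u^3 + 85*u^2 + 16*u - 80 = (u + 1)*(u^4 - 6*u^3 - 11*u^2 + 96*u - 80) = (u - 4)*(u + 1)*(u^3 - 2*u^2 - 19*u + 20) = (u - 4)*(u + 1)*(u + 4)*(u^2 - 6*u + 5) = (u - 4)*(u - 1)*(u + 1)*(u + 4)*(u - 5)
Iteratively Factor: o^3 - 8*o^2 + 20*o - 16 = (o - 2)*(o^2 - 6*o + 8) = (o - 4)*(o - 2)*(o - 2)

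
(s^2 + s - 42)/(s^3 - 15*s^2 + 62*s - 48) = (s + 7)/(s^2 - 9*s + 8)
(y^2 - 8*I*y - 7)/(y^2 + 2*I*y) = (y^2 - 8*I*y - 7)/(y*(y + 2*I))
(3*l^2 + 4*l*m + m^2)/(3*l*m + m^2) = (l + m)/m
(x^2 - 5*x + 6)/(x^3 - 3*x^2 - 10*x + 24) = (x - 3)/(x^2 - x - 12)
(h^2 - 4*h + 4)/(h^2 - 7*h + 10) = (h - 2)/(h - 5)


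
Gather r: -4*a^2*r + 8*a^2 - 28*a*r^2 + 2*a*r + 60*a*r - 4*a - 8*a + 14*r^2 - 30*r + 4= 8*a^2 - 12*a + r^2*(14 - 28*a) + r*(-4*a^2 + 62*a - 30) + 4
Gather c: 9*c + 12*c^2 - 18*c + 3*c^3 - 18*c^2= 3*c^3 - 6*c^2 - 9*c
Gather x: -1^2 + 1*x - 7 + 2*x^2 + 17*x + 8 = 2*x^2 + 18*x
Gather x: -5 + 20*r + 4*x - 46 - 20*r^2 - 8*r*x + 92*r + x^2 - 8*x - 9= -20*r^2 + 112*r + x^2 + x*(-8*r - 4) - 60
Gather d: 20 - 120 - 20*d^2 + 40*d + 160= -20*d^2 + 40*d + 60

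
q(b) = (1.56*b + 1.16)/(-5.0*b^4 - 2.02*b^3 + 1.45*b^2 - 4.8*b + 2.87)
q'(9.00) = 0.00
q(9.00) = -0.00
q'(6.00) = 0.00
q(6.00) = -0.00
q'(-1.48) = 2.29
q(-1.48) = 0.27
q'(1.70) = 0.13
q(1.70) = -0.07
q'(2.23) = 0.04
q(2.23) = -0.03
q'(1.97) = 0.07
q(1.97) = -0.05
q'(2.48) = 0.03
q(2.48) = -0.02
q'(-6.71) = 0.00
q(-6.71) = 0.00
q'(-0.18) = 0.74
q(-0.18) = 0.23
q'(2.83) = 0.02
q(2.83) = -0.02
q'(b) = (1.56*b + 1.16)*(20.0*b^3 + 6.06*b^2 - 2.9*b + 4.8)/(-5.0*b^4 - 2.02*b^3 + 1.45*b^2 - 4.8*b + 2.87)^2 + 1.56/(-5.0*b^4 - 2.02*b^3 + 1.45*b^2 - 4.8*b + 2.87)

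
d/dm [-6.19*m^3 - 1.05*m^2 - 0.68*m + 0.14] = -18.57*m^2 - 2.1*m - 0.68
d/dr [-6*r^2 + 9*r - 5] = 9 - 12*r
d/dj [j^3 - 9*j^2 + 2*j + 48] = 3*j^2 - 18*j + 2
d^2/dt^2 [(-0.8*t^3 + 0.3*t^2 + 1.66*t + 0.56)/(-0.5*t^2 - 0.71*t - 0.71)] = (4.44089209850063e-16*t^4 - 0.378439999999999*t^3 + 2.21868*t^2 + 4.76268*t + 1.20416)/(0.125*t^6 + 0.5325*t^5 + 1.28865*t^4 + 1.870211*t^3 + 1.829883*t^2 + 1.073733*t + 0.357911)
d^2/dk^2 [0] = 0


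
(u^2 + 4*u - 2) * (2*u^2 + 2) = 2*u^4 + 8*u^3 - 2*u^2 + 8*u - 4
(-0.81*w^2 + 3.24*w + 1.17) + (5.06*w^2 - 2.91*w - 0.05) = 4.25*w^2 + 0.33*w + 1.12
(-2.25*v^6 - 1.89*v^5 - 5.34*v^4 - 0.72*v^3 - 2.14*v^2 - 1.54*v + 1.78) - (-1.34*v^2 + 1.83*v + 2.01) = -2.25*v^6 - 1.89*v^5 - 5.34*v^4 - 0.72*v^3 - 0.8*v^2 - 3.37*v - 0.23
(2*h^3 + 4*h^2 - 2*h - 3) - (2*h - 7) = 2*h^3 + 4*h^2 - 4*h + 4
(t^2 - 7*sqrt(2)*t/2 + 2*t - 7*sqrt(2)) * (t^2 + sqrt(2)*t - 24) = t^4 - 5*sqrt(2)*t^3/2 + 2*t^3 - 31*t^2 - 5*sqrt(2)*t^2 - 62*t + 84*sqrt(2)*t + 168*sqrt(2)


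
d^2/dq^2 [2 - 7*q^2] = -14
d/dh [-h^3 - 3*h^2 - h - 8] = -3*h^2 - 6*h - 1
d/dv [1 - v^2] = -2*v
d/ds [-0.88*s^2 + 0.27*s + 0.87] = 0.27 - 1.76*s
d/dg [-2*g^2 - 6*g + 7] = -4*g - 6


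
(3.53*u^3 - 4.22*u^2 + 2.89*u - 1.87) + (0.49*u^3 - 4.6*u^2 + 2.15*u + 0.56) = 4.02*u^3 - 8.82*u^2 + 5.04*u - 1.31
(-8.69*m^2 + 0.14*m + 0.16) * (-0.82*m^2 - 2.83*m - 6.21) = 7.1258*m^4 + 24.4779*m^3 + 53.4375*m^2 - 1.3222*m - 0.9936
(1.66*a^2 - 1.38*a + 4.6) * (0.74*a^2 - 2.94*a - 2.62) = 1.2284*a^4 - 5.9016*a^3 + 3.112*a^2 - 9.9084*a - 12.052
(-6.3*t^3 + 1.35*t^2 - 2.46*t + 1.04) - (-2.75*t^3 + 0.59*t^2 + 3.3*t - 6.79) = -3.55*t^3 + 0.76*t^2 - 5.76*t + 7.83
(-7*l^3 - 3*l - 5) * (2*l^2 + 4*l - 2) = -14*l^5 - 28*l^4 + 8*l^3 - 22*l^2 - 14*l + 10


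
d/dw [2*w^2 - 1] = 4*w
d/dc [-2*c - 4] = -2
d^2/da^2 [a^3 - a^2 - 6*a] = 6*a - 2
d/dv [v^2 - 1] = 2*v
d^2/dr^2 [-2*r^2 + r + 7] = -4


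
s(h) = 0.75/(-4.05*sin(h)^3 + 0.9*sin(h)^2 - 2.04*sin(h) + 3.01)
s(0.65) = 0.62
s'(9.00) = -0.55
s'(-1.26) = 0.04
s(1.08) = -0.86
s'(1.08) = 4.65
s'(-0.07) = 0.17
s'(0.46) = 0.66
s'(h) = 0.75*(12.15*sin(h)^2*cos(h) - 1.8*sin(h)*cos(h) + 2.04*cos(h))/(-4.05*sin(h)^3 + 0.9*sin(h)^2 - 2.04*sin(h) + 3.01)^2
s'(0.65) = 2.21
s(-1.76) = 0.08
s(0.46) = 0.39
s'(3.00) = -0.20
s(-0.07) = 0.24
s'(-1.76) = -0.02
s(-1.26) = 0.08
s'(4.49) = -0.03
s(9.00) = 0.37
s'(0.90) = 12140.25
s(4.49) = 0.08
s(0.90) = 42.56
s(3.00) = 0.27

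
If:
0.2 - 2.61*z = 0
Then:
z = 0.08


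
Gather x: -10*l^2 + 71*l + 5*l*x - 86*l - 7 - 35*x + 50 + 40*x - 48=-10*l^2 - 15*l + x*(5*l + 5) - 5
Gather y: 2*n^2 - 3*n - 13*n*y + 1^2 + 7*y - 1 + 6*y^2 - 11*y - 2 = 2*n^2 - 3*n + 6*y^2 + y*(-13*n - 4) - 2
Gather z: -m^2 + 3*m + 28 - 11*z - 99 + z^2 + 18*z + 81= -m^2 + 3*m + z^2 + 7*z + 10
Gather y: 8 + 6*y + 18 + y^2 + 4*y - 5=y^2 + 10*y + 21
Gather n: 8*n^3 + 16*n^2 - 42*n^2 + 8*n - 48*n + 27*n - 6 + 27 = 8*n^3 - 26*n^2 - 13*n + 21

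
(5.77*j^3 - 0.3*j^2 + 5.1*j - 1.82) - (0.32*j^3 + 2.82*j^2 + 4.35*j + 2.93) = 5.45*j^3 - 3.12*j^2 + 0.75*j - 4.75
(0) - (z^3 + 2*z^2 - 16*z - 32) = -z^3 - 2*z^2 + 16*z + 32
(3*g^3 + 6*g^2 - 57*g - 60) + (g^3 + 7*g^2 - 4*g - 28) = 4*g^3 + 13*g^2 - 61*g - 88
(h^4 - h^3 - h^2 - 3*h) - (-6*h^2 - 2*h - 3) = h^4 - h^3 + 5*h^2 - h + 3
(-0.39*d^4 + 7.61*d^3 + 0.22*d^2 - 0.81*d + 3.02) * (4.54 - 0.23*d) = 0.0897*d^5 - 3.5209*d^4 + 34.4988*d^3 + 1.1851*d^2 - 4.372*d + 13.7108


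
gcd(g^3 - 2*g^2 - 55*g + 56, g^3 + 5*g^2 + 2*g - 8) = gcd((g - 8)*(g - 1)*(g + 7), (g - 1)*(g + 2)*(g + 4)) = g - 1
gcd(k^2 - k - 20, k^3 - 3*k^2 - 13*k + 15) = k - 5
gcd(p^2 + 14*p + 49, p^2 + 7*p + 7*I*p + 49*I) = p + 7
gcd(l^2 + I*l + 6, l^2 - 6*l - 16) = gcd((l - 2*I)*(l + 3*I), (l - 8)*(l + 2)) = 1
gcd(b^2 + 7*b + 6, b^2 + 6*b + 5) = b + 1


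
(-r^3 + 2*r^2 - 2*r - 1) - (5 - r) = -r^3 + 2*r^2 - r - 6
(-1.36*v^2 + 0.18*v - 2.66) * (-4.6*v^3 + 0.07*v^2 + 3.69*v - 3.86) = 6.256*v^5 - 0.9232*v^4 + 7.2302*v^3 + 5.7276*v^2 - 10.5102*v + 10.2676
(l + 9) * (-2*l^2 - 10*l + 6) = -2*l^3 - 28*l^2 - 84*l + 54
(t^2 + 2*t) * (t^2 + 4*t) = t^4 + 6*t^3 + 8*t^2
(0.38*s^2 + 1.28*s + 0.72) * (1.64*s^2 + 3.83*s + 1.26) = 0.6232*s^4 + 3.5546*s^3 + 6.562*s^2 + 4.3704*s + 0.9072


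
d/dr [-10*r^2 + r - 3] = 1 - 20*r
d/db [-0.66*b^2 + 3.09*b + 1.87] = 3.09 - 1.32*b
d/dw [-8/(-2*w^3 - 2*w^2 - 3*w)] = 8*(-6*w^2 - 4*w - 3)/(w^2*(2*w^2 + 2*w + 3)^2)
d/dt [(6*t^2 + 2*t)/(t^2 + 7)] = 2*(-t^2 + 42*t + 7)/(t^4 + 14*t^2 + 49)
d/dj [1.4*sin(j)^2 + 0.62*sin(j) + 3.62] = (2.8*sin(j) + 0.62)*cos(j)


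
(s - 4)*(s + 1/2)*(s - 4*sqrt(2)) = s^3 - 4*sqrt(2)*s^2 - 7*s^2/2 - 2*s + 14*sqrt(2)*s + 8*sqrt(2)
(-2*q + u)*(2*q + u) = -4*q^2 + u^2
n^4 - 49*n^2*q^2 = n^2*(n - 7*q)*(n + 7*q)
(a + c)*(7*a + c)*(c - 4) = 7*a^2*c - 28*a^2 + 8*a*c^2 - 32*a*c + c^3 - 4*c^2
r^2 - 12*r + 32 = (r - 8)*(r - 4)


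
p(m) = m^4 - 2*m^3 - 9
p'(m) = 4*m^3 - 6*m^2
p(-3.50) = 226.81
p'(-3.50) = -245.00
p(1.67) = -10.54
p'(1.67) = 1.90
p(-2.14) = 31.57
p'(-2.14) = -66.68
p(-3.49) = 224.37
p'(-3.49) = -243.11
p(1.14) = -10.27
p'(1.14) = -1.87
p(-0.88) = -7.04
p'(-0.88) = -7.37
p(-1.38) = -0.12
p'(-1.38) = -21.94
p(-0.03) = -9.00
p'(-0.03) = -0.01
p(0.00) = -9.00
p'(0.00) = 0.00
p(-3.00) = 126.00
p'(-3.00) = -162.00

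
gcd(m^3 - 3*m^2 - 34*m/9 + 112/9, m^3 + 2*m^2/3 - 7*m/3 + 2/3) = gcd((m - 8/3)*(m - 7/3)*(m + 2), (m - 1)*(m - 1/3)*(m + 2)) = m + 2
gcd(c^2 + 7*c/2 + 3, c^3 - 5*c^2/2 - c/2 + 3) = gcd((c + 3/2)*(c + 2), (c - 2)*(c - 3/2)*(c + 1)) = 1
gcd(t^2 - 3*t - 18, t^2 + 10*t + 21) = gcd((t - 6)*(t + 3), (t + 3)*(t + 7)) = t + 3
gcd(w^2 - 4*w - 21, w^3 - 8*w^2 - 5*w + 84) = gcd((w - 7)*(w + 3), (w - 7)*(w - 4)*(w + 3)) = w^2 - 4*w - 21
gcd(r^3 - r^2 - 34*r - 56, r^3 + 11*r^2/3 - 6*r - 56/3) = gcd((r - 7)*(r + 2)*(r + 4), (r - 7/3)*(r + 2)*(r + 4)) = r^2 + 6*r + 8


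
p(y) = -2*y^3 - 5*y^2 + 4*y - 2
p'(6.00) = -272.00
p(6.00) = -590.00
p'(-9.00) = -392.00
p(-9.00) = 1015.00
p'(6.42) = -307.50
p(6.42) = -711.62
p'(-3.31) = -28.64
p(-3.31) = 2.51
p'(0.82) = -8.23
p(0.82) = -3.18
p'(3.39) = -98.85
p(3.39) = -123.82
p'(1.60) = -27.36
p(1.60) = -16.59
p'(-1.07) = 7.83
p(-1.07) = -9.55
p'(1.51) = -24.78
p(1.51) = -14.25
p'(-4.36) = -66.46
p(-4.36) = 51.28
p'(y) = -6*y^2 - 10*y + 4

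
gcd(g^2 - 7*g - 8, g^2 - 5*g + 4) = 1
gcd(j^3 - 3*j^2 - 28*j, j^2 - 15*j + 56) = j - 7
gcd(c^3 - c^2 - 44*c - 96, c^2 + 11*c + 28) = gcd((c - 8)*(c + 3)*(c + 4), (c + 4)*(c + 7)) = c + 4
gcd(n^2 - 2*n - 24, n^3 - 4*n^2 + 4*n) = 1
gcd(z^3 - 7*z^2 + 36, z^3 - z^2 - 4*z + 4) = z + 2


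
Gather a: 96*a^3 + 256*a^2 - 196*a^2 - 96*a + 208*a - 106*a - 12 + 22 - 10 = 96*a^3 + 60*a^2 + 6*a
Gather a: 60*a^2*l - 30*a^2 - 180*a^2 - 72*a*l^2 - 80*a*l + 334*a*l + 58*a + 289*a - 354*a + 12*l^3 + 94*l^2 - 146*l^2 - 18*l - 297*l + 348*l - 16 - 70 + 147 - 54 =a^2*(60*l - 210) + a*(-72*l^2 + 254*l - 7) + 12*l^3 - 52*l^2 + 33*l + 7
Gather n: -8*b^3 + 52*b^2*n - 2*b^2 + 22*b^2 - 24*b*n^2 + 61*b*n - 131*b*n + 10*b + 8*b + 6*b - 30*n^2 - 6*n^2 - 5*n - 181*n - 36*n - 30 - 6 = -8*b^3 + 20*b^2 + 24*b + n^2*(-24*b - 36) + n*(52*b^2 - 70*b - 222) - 36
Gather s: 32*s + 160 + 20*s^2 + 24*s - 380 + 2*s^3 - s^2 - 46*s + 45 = 2*s^3 + 19*s^2 + 10*s - 175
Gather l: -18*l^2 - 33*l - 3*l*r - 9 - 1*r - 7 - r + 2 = -18*l^2 + l*(-3*r - 33) - 2*r - 14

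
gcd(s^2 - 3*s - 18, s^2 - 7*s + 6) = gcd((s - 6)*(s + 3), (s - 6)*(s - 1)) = s - 6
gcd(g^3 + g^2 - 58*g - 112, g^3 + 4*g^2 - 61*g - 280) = g^2 - g - 56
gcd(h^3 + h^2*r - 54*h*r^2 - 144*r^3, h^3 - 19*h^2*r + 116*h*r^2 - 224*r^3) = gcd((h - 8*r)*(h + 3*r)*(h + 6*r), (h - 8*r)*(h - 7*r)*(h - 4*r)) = -h + 8*r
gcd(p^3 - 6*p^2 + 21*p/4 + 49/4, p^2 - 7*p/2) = p - 7/2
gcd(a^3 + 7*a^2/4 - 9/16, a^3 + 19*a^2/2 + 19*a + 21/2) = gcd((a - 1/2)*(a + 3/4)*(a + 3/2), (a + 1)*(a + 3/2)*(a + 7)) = a + 3/2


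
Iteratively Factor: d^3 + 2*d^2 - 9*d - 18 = (d + 3)*(d^2 - d - 6) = (d + 2)*(d + 3)*(d - 3)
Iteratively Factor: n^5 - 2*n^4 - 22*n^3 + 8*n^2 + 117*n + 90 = (n + 3)*(n^4 - 5*n^3 - 7*n^2 + 29*n + 30) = (n + 2)*(n + 3)*(n^3 - 7*n^2 + 7*n + 15) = (n - 3)*(n + 2)*(n + 3)*(n^2 - 4*n - 5) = (n - 5)*(n - 3)*(n + 2)*(n + 3)*(n + 1)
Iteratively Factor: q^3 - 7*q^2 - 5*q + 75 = (q + 3)*(q^2 - 10*q + 25) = (q - 5)*(q + 3)*(q - 5)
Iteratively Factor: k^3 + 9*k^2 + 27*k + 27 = (k + 3)*(k^2 + 6*k + 9) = (k + 3)^2*(k + 3)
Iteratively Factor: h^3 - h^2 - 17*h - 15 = (h + 3)*(h^2 - 4*h - 5) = (h + 1)*(h + 3)*(h - 5)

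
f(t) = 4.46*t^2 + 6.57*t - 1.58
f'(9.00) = 86.85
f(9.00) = 418.81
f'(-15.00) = -127.23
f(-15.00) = 903.37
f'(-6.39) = -50.43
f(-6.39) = 138.55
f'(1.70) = 21.73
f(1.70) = 22.48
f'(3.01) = 33.42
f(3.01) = 58.60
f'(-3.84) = -27.68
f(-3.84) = 38.96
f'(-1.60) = -7.70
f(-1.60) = -0.67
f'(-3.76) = -26.97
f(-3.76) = 36.77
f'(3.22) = 35.29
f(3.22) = 65.82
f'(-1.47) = -6.54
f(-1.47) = -1.60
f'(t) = 8.92*t + 6.57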